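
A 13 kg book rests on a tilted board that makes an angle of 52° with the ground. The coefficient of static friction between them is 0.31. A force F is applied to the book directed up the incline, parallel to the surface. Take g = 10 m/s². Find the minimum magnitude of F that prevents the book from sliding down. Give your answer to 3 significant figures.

The normal force is N = mg cos 52° = 80.036 N. With F at its minimum the book is on the verge of sliding down, so static friction is at its maximum μ_s N = 0.31 × 80.036 = 24.811 N and acts up the slope.
Equilibrium along the incline: F + μ_s N = mg sin 52°, so F = 102.441 − 24.811 = 77.630 N.

77.6 N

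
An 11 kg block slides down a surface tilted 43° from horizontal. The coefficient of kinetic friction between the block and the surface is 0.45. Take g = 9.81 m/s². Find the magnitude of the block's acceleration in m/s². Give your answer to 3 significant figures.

Resolving the weight along the incline: the component pulling the block down the slope is mg sin 43° = 11 × 9.81 × 0.6820 = 73.595 N, and the normal force is N = mg cos 43° = 11 × 9.81 × 0.7314 = 78.925 N.
Kinetic friction acts up the slope with magnitude f = μN = 0.45 × 78.925 = 35.516 N.
Net force along the incline is 73.595 − 35.516 = 38.079 N, so a = 38.079 / 11 = 3.4617 m/s².

3.46 m/s²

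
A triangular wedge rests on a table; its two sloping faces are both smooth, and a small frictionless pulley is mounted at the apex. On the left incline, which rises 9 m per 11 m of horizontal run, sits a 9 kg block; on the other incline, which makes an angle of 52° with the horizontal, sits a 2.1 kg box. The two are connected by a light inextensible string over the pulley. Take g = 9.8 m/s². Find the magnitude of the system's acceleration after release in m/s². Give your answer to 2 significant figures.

Resolve each weight along its own incline: the 9 kg mass has component 9 × 9.8 × sin 39.29° = 55.852 N down its slope, and the 2.1 kg mass has 2.1 × 9.8 × sin 52° = 16.217 N down its slope.
The 9 kg side's 55.852 N exceeds the other side's 16.217 N, so that mass slides down and the 2.1 kg mass slides up. Taking that direction as positive, Newton's second law for the whole system gives 55.852 − 16.217 = (9 + 2.1) a, so a = 39.635 / 11.1 = 3.5707 m/s².

3.6 m/s²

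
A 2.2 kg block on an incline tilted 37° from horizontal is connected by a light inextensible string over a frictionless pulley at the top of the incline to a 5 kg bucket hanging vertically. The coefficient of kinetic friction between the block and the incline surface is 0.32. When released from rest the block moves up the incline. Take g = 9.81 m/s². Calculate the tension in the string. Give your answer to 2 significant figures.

28 N

For the block on the incline: the weight component along the slope is m₁g sin 37° = 2.2 × 9.81 × 0.6018 = 12.988 N and the normal force is N = m₁g cos 37° = 17.236 N.
Kinetic friction opposes the block's motion up the incline: f = μN = 0.32 × 17.236 = 5.516 N acting down the slope.
Newton's second law for the block (up-slope positive): T − 12.988 − 5.516 = 2.2 a. For the hanging bucket (downward positive): 5 × 9.81 − T = 5 a.
Adding the two equations eliminates T: 30.546 = 7.2 a, so a = 4.2425 m/s².
Then from the hanging bucket's equation, T = 5 × (9.81 − 4.2425) = 27.838 N.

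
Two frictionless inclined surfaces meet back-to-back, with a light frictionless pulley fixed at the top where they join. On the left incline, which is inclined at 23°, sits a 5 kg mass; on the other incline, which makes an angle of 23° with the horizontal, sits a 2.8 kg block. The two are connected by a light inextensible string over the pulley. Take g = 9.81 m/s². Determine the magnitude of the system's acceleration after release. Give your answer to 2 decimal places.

Resolve each weight along its own incline: the 5 kg mass has component 5 × 9.81 × sin 23° = 19.165 N down its slope, and the 2.8 kg mass has 2.8 × 9.81 × sin 23° = 10.733 N down its slope.
The 5 kg side's 19.165 N exceeds the other side's 10.733 N, so that mass slides down and the 2.8 kg mass slides up. Taking that direction as positive, Newton's second law for the whole system gives 19.165 − 10.733 = (5 + 2.8) a, so a = 8.432 / 7.8 = 1.0810 m/s².

1.08 m/s²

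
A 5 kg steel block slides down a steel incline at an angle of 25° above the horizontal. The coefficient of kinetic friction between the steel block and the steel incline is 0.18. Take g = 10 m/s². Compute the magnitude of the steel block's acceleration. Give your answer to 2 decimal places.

Resolving the weight along the incline: the component pulling the steel block down the slope is mg sin 25° = 5 × 10 × 0.4226 = 21.130 N, and the normal force is N = mg cos 25° = 5 × 10 × 0.9063 = 45.315 N.
Kinetic friction acts up the slope with magnitude f = μN = 0.18 × 45.315 = 8.157 N.
Net force along the incline is 21.130 − 8.157 = 12.973 N, so a = 12.973 / 5 = 2.5946 m/s².

2.59 m/s²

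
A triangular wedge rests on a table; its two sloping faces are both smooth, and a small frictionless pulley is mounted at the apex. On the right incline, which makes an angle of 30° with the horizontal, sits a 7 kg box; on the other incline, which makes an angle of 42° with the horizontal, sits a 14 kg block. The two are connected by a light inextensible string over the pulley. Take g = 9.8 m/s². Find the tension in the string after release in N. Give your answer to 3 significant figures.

53.5 N

Resolve each weight along its own incline: the 7 kg mass has component 7 × 9.8 × sin 30° = 34.300 N down its slope, and the 14 kg mass has 14 × 9.8 × sin 42° = 91.805 N down its slope.
The 14 kg side's 91.805 N exceeds the other side's 34.300 N, so that mass slides down and the 7 kg mass slides up. Taking that direction as positive, Newton's second law for the whole system gives 91.805 − 34.300 = (7 + 14) a, so a = 57.505 / 21 = 2.7383 m/s².
For the 7 kg mass (up-slope positive): T − 34.300 = 7 × 2.7383, so T = 53.468 N.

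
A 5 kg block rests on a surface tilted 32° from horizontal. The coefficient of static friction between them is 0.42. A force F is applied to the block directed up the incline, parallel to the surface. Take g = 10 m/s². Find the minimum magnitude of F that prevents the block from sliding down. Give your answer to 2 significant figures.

8.7 N

The normal force is N = mg cos 32° = 42.402 N. With F at its minimum the block is on the verge of sliding down, so static friction is at its maximum μ_s N = 0.42 × 42.402 = 17.809 N and acts up the slope.
Equilibrium along the incline: F + μ_s N = mg sin 32°, so F = 26.496 − 17.809 = 8.687 N.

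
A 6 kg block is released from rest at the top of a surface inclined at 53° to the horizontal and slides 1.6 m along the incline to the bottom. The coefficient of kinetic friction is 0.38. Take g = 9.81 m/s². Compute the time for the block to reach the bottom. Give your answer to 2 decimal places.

0.76 s

The weight component along the incline is mg sin 53° = 47.008 N and the normal force is N = mg cos 53° = 35.423 N.
Friction up the slope is f = μN = 0.38 × 35.423 = 13.461 N, so the net downslope force is 47.008 − 13.461 = 33.547 N and a = 33.547 / 6 = 5.5912 m/s².
Starting from rest, L = ½at², so t = √(2L/a) = √(2 × 1.6 / 5.5912) = 0.7565 s.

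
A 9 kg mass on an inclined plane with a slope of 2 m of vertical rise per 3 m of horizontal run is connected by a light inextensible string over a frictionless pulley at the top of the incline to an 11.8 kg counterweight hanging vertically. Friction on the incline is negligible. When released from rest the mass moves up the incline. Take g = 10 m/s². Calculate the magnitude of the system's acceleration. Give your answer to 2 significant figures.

3.3 m/s²

For the mass on the incline: the weight component along the slope is m₁g sin 33.69° = 9 × 10 × 0.5547 = 49.923 N and the normal force is N = m₁g cos 33.69° = 74.885 N.
Newton's second law for the mass (up-slope positive): T − 49.923 = 9 a. For the hanging counterweight (downward positive): 11.8 × 10 − T = 11.8 a.
Adding the two equations eliminates T: 68.077 = 20.8 a, so a = 3.2729 m/s².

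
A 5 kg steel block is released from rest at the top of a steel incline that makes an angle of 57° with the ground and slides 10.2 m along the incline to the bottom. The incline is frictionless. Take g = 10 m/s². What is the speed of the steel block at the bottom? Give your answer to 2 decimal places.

13.08 m/s

The weight component along the incline is mg sin 57° = 41.934 N and the normal force is N = mg cos 57° = 27.232 N.
With no friction, a = g sin 57° = 8.3867 m/s².
Starting from rest over a distance of 10.2 m, v² = 2aL = 2 × 8.3867 × 10.2 = 171.0887, so v = 13.0801 m/s.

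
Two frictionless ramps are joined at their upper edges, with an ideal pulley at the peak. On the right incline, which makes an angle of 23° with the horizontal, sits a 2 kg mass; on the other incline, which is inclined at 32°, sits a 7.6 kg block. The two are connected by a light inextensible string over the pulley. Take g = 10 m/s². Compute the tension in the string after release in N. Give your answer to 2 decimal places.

14.58 N

Resolve each weight along its own incline: the 2 kg mass has component 2 × 10 × sin 23° = 7.815 N down its slope, and the 7.6 kg mass has 7.6 × 10 × sin 32° = 40.274 N down its slope.
The 7.6 kg side's 40.274 N exceeds the other side's 7.815 N, so that mass slides down and the 2 kg mass slides up. Taking that direction as positive, Newton's second law for the whole system gives 40.274 − 7.815 = (2 + 7.6) a, so a = 32.459 / 9.6 = 3.3811 m/s².
For the 2 kg mass (up-slope positive): T − 7.815 = 2 × 3.3811, so T = 14.577 N.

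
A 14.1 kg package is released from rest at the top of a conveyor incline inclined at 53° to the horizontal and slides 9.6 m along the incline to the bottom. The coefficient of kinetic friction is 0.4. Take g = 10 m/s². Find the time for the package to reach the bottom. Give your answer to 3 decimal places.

1.855 s

The weight component along the incline is mg sin 53° = 112.608 N and the normal force is N = mg cos 53° = 84.856 N.
Friction up the slope is f = μN = 0.4 × 84.856 = 33.942 N, so the net downslope force is 112.608 − 33.942 = 78.666 N and a = 78.666 / 14.1 = 5.5791 m/s².
Starting from rest, L = ½at², so t = √(2L/a) = √(2 × 9.6 / 5.5791) = 1.8551 s.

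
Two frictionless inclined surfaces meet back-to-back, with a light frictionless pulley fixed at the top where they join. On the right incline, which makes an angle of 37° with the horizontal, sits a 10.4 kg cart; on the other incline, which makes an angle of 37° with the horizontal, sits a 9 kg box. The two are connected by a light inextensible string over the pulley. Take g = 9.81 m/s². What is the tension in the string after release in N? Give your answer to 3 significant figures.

57.0 N

Resolve each weight along its own incline: the 10.4 kg mass has component 10.4 × 9.81 × sin 37° = 61.400 N down its slope, and the 9 kg mass has 9 × 9.81 × sin 37° = 53.134 N down its slope.
The 10.4 kg side's 61.400 N exceeds the other side's 53.134 N, so that mass slides down and the 9 kg mass slides up. Taking that direction as positive, Newton's second law for the whole system gives 61.400 − 53.134 = (10.4 + 9) a, so a = 8.266 / 19.4 = 0.4261 m/s².
For the 9 kg mass (up-slope positive): T − 53.134 = 9 × 0.4261, so T = 56.969 N.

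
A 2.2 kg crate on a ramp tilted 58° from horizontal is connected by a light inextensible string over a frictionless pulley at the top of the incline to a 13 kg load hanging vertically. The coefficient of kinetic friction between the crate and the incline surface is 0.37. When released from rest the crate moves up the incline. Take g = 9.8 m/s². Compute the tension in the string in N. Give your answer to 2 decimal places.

37.69 N

For the crate on the incline: the weight component along the slope is m₁g sin 58° = 2.2 × 9.8 × 0.8480 = 18.283 N and the normal force is N = m₁g cos 58° = 11.425 N.
Kinetic friction opposes the crate's motion up the incline: f = μN = 0.37 × 11.425 = 4.227 N acting down the slope.
Newton's second law for the crate (up-slope positive): T − 18.283 − 4.227 = 2.2 a. For the hanging load (downward positive): 13 × 9.8 − T = 13 a.
Adding the two equations eliminates T: 104.890 = 15.2 a, so a = 6.9007 m/s².
Then from the hanging load's equation, T = 13 × (9.8 − 6.9007) = 37.691 N.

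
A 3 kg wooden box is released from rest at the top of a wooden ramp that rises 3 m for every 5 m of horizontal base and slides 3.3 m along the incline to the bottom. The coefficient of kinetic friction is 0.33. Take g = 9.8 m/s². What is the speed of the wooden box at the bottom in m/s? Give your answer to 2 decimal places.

The weight component along the incline is mg sin 30.96° = 15.126 N and the normal force is N = mg cos 30.96° = 25.210 N.
Friction up the slope is f = μN = 0.33 × 25.210 = 8.319 N, so the net downslope force is 15.126 − 8.319 = 6.807 N and a = 6.807 / 3 = 2.2690 m/s².
Starting from rest over a distance of 3.3 m, v² = 2aL = 2 × 2.2690 × 3.3 = 14.9754, so v = 3.8698 m/s.

3.87 m/s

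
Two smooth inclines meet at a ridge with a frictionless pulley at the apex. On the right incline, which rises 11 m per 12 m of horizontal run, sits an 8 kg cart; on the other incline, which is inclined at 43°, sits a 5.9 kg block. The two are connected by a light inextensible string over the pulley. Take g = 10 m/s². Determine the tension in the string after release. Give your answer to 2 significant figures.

46 N

Resolve each weight along its own incline: the 8 kg mass has component 8 × 10 × sin 42.51° = 54.058 N down its slope, and the 5.9 kg mass has 5.9 × 10 × sin 43° = 40.238 N down its slope.
The 8 kg side's 54.058 N exceeds the other side's 40.238 N, so that mass slides down and the 5.9 kg mass slides up. Taking that direction as positive, Newton's second law for the whole system gives 54.058 − 40.238 = (8 + 5.9) a, so a = 13.820 / 13.9 = 0.9942 m/s².
For the 5.9 kg mass (up-slope positive): T − 40.238 = 5.9 × 0.9942, so T = 46.104 N.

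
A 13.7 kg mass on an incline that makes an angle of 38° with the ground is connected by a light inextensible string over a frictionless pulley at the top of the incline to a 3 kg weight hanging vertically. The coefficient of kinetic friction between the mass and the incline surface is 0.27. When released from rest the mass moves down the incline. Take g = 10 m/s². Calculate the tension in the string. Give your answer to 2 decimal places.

For the mass on the incline: the weight component along the slope is m₁g sin 38° = 13.7 × 10 × 0.6157 = 84.351 N and the normal force is N = m₁g cos 38° = 107.957 N.
Kinetic friction opposes the mass's motion down the incline: f = μN = 0.27 × 107.957 = 29.148 N acting up the slope.
Newton's second law for the mass (down-slope positive): 84.351 − 29.148 − T = 13.7 a. For the hanging weight (upward positive): T − 3 × 10 = 3 a.
Adding the two equations eliminates T: 25.203 = 16.7 a, so a = 1.5092 m/s².
Then from the hanging weight's equation, T = 3 × (10 + 1.5092) = 34.528 N.

34.53 N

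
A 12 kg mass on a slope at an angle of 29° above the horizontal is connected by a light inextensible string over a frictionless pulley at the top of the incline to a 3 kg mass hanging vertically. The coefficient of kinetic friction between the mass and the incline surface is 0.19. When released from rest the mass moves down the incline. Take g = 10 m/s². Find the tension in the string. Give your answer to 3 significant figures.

For the mass on the incline: the weight component along the slope is m₁g sin 29° = 12 × 10 × 0.4848 = 58.176 N and the normal force is N = m₁g cos 29° = 104.954 N.
Kinetic friction opposes the mass's motion down the incline: f = μN = 0.19 × 104.954 = 19.941 N acting up the slope.
Newton's second law for the mass (down-slope positive): 58.176 − 19.941 − T = 12 a. For the hanging mass (upward positive): T − 3 × 10 = 3 a.
Adding the two equations eliminates T: 8.235 = 15 a, so a = 0.5490 m/s².
Then from the hanging mass's equation, T = 3 × (10 + 0.5490) = 31.647 N.

31.6 N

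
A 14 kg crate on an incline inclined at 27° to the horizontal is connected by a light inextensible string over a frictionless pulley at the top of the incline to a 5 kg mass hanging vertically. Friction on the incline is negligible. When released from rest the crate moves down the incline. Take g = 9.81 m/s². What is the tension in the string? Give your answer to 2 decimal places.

52.55 N

For the crate on the incline: the weight component along the slope is m₁g sin 27° = 14 × 9.81 × 0.4540 = 62.352 N and the normal force is N = m₁g cos 27° = 122.371 N.
Newton's second law for the crate (down-slope positive): 62.352 − T = 14 a. For the hanging mass (upward positive): T − 5 × 9.81 = 5 a.
Adding the two equations eliminates T: 13.302 = 19 a, so a = 0.7001 m/s².
Then from the hanging mass's equation, T = 5 × (9.81 + 0.7001) = 52.551 N.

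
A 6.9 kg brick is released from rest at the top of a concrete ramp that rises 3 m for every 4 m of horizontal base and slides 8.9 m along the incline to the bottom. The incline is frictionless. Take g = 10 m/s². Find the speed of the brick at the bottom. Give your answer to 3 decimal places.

10.334 m/s

The weight component along the incline is mg sin 36.87° = 41.400 N and the normal force is N = mg cos 36.87° = 55.200 N.
With no friction, a = g sin 36.87° = 6.0000 m/s².
Starting from rest over a distance of 8.9 m, v² = 2aL = 2 × 6.0000 × 8.9 = 106.8000, so v = 10.3344 m/s.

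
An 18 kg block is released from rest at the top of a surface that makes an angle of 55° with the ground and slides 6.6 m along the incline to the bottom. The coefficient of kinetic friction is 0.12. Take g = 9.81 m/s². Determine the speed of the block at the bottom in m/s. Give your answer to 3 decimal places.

9.857 m/s

The weight component along the incline is mg sin 55° = 144.646 N and the normal force is N = mg cos 55° = 101.282 N.
Friction up the slope is f = μN = 0.12 × 101.282 = 12.154 N, so the net downslope force is 144.646 − 12.154 = 132.492 N and a = 132.492 / 18 = 7.3607 m/s².
Starting from rest over a distance of 6.6 m, v² = 2aL = 2 × 7.3607 × 6.6 = 97.1612, so v = 9.8570 m/s.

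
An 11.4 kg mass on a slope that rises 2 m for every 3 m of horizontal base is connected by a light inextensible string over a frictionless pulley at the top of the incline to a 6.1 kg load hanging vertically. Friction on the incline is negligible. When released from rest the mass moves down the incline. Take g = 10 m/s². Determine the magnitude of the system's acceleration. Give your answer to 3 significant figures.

For the mass on the incline: the weight component along the slope is m₁g sin 33.69° = 11.4 × 10 × 0.5547 = 63.236 N and the normal force is N = m₁g cos 33.69° = 94.854 N.
Newton's second law for the mass (down-slope positive): 63.236 − T = 11.4 a. For the hanging load (upward positive): T − 6.1 × 10 = 6.1 a.
Adding the two equations eliminates T: 2.236 = 17.5 a, so a = 0.1278 m/s².

0.128 m/s²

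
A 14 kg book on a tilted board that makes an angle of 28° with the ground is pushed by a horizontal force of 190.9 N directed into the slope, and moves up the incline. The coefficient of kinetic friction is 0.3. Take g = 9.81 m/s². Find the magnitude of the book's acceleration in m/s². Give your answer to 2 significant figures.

2.9 m/s²

The horizontal push has components F cos 28° = 190.9 × 0.8829 = 168.546 N up the incline and F sin 28° = 190.9 × 0.4695 = 89.628 N pressing into the surface.
The normal force is therefore N = mg cos 28° + F sin 28° = 121.257 + 89.628 = 210.885 N, and kinetic friction down the slope is μN = 0.3 × 210.885 = 63.265 N.
Along the incline: F cos 28° − mg sin 28° − μN = ma, so 168.546 − 64.481 − 63.265 = 14 a, giving a = 2.9143 m/s².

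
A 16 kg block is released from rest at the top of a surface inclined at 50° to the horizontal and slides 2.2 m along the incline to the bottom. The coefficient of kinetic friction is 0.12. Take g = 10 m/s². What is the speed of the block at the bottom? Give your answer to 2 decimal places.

5.51 m/s

The weight component along the incline is mg sin 50° = 122.567 N and the normal force is N = mg cos 50° = 102.846 N.
Friction up the slope is f = μN = 0.12 × 102.846 = 12.342 N, so the net downslope force is 122.567 − 12.342 = 110.225 N and a = 110.225 / 16 = 6.8891 m/s².
Starting from rest over a distance of 2.2 m, v² = 2aL = 2 × 6.8891 × 2.2 = 30.3120, so v = 5.5056 m/s.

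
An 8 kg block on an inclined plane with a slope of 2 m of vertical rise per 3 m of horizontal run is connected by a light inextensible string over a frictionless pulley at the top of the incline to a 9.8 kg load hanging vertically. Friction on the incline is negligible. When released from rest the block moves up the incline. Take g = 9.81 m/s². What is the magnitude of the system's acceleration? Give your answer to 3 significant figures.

2.96 m/s²

For the block on the incline: the weight component along the slope is m₁g sin 33.69° = 8 × 9.81 × 0.5547 = 43.533 N and the normal force is N = m₁g cos 33.69° = 65.299 N.
Newton's second law for the block (up-slope positive): T − 43.533 = 8 a. For the hanging load (downward positive): 9.8 × 9.81 − T = 9.8 a.
Adding the two equations eliminates T: 52.605 = 17.8 a, so a = 2.9553 m/s².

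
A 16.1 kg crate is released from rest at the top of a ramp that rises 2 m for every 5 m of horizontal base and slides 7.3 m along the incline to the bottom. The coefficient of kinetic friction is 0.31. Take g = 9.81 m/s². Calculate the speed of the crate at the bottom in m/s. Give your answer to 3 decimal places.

3.460 m/s

The weight component along the incline is mg sin 21.80° = 58.658 N and the normal force is N = mg cos 21.80° = 146.645 N.
Friction up the slope is f = μN = 0.31 × 146.645 = 45.460 N, so the net downslope force is 58.658 − 45.460 = 13.198 N and a = 13.198 / 16.1 = 0.8198 m/s².
Starting from rest over a distance of 7.3 m, v² = 2aL = 2 × 0.8198 × 7.3 = 11.9691, so v = 3.4596 m/s.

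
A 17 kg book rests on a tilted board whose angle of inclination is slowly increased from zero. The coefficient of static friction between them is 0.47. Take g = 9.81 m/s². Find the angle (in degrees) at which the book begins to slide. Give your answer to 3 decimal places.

At the threshold of sliding, static friction is at its maximum μ_s N and exactly balances the weight component along the incline: mg sin θ = μ_s mg cos θ.
Hence tan θ = μ_s = 0.47, so θ = arctan(0.47) = 25.1735°.

25.174°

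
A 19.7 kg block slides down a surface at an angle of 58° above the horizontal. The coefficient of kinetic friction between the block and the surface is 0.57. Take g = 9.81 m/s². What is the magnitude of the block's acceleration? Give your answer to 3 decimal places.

5.356 m/s²

Resolving the weight along the incline: the component pulling the block down the slope is mg sin 58° = 19.7 × 9.81 × 0.8480 = 163.882 N, and the normal force is N = mg cos 58° = 19.7 × 9.81 × 0.5299 = 102.407 N.
Kinetic friction acts up the slope with magnitude f = μN = 0.57 × 102.407 = 58.372 N.
Net force along the incline is 163.882 − 58.372 = 105.510 N, so a = 105.510 / 19.7 = 5.3558 m/s².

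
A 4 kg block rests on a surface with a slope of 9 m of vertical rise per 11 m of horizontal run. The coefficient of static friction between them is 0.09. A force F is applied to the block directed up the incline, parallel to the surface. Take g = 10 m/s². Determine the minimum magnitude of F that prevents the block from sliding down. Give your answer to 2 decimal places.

The normal force is N = mg cos 39.29° = 30.958 N. With F at its minimum the block is on the verge of sliding down, so static friction is at its maximum μ_s N = 0.09 × 30.958 = 2.786 N and acts up the slope.
Equilibrium along the incline: F + μ_s N = mg sin 39.29°, so F = 25.330 − 2.786 = 22.544 N.

22.54 N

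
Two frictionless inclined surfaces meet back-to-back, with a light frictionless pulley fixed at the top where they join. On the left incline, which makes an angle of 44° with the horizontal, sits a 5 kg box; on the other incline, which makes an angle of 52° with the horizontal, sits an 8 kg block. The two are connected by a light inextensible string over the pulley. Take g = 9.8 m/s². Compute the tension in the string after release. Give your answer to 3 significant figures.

44.7 N

Resolve each weight along its own incline: the 5 kg mass has component 5 × 9.8 × sin 44° = 34.038 N down its slope, and the 8 kg mass has 8 × 9.8 × sin 52° = 61.780 N down its slope.
The 8 kg side's 61.780 N exceeds the other side's 34.038 N, so that mass slides down and the 5 kg mass slides up. Taking that direction as positive, Newton's second law for the whole system gives 61.780 − 34.038 = (5 + 8) a, so a = 27.742 / 13 = 2.1340 m/s².
For the 5 kg mass (up-slope positive): T − 34.038 = 5 × 2.1340, so T = 44.708 N.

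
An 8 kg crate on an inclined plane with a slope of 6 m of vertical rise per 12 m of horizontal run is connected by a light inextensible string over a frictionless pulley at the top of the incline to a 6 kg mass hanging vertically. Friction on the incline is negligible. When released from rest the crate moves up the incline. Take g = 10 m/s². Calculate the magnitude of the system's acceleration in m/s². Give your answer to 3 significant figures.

For the crate on the incline: the weight component along the slope is m₁g sin 26.57° = 8 × 10 × 0.4472 = 35.776 N and the normal force is N = m₁g cos 26.57° = 71.554 N.
Newton's second law for the crate (up-slope positive): T − 35.776 = 8 a. For the hanging mass (downward positive): 6 × 10 − T = 6 a.
Adding the two equations eliminates T: 24.224 = 14 a, so a = 1.7303 m/s².

1.73 m/s²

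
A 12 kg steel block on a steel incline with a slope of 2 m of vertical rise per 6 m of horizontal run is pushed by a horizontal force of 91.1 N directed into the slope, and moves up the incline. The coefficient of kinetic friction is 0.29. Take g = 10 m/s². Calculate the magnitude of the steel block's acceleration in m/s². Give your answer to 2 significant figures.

0.59 m/s²

The horizontal push has components F cos 18.43° = 91.1 × 0.9487 = 86.427 N up the incline and F sin 18.43° = 91.1 × 0.3162 = 28.806 N pressing into the surface.
The normal force is therefore N = mg cos 18.43° + F sin 18.43° = 113.844 + 28.806 = 142.650 N, and kinetic friction down the slope is μN = 0.29 × 142.650 = 41.368 N.
Along the incline: F cos 18.43° − mg sin 18.43° − μN = ma, so 86.427 − 37.944 − 41.368 = 12 a, giving a = 0.5929 m/s².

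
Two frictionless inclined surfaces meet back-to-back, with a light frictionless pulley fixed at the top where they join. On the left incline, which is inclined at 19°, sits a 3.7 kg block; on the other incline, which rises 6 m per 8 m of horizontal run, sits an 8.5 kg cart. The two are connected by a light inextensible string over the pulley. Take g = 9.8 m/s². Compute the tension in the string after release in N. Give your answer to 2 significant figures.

Resolve each weight along its own incline: the 3.7 kg mass has component 3.7 × 9.8 × sin 19° = 11.805 N down its slope, and the 8.5 kg mass has 8.5 × 9.8 × sin 36.87° = 49.980 N down its slope.
The 8.5 kg side's 49.980 N exceeds the other side's 11.805 N, so that mass slides down and the 3.7 kg mass slides up. Taking that direction as positive, Newton's second law for the whole system gives 49.980 − 11.805 = (3.7 + 8.5) a, so a = 38.175 / 12.2 = 3.1291 m/s².
For the 3.7 kg mass (up-slope positive): T − 11.805 = 3.7 × 3.1291, so T = 23.383 N.

23 N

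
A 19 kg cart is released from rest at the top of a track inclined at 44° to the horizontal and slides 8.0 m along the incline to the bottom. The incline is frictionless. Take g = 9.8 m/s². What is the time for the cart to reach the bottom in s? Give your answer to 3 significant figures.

The weight component along the incline is mg sin 44° = 129.345 N and the normal force is N = mg cos 44° = 133.941 N.
With no friction, a = g sin 44° = 6.8077 m/s².
Starting from rest, L = ½at², so t = √(2L/a) = √(2 × 8.0 / 6.8077) = 1.5331 s.

1.53 s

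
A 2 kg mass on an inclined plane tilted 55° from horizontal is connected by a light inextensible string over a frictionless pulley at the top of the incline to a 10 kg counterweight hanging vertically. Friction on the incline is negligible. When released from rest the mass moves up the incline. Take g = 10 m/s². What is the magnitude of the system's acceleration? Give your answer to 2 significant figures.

For the mass on the incline: the weight component along the slope is m₁g sin 55° = 2 × 10 × 0.8192 = 16.384 N and the normal force is N = m₁g cos 55° = 11.472 N.
Newton's second law for the mass (up-slope positive): T − 16.384 = 2 a. For the hanging counterweight (downward positive): 10 × 10 − T = 10 a.
Adding the two equations eliminates T: 83.616 = 12 a, so a = 6.9680 m/s².

7.0 m/s²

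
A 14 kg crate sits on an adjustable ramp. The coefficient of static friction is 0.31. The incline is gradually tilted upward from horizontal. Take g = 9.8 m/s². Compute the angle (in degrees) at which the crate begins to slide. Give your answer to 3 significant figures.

At the threshold of sliding, static friction is at its maximum μ_s N and exactly balances the weight component along the incline: mg sin θ = μ_s mg cos θ.
Hence tan θ = μ_s = 0.31, so θ = arctan(0.31) = 17.2234°.

17.2°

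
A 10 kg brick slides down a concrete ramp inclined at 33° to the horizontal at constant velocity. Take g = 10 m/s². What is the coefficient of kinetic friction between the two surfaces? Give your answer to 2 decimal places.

At constant velocity the net force along the incline is zero: mg sin 33° = μ mg cos 33°.
So μ = tan 33° = 0.5446 / 0.8387 = 0.6493.

0.65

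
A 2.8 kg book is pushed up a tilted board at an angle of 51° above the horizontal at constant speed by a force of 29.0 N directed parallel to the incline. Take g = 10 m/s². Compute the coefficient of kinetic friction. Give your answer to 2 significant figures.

0.41

At constant speed ΣF = 0 along the incline. The applied 29.0 N acts up the slope; the weight component mg sin 51° = 21.760 N and kinetic friction μN both act down the slope.
So 29.0 = 21.760 + μ × 17.621, giving μ = (29.0 − 21.760) / 17.621 = 0.4109.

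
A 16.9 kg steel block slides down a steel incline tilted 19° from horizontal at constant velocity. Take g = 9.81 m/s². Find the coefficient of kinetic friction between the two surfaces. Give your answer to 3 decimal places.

0.344

At constant velocity the net force along the incline is zero: mg sin 19° = μ mg cos 19°.
So μ = tan 19° = 0.3256 / 0.9455 = 0.3444.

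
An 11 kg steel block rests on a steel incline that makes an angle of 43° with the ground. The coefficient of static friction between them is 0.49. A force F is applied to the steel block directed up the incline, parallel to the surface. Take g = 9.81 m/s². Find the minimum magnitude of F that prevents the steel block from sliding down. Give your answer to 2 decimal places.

34.92 N

The normal force is N = mg cos 43° = 78.920 N. With F at its minimum the steel block is on the verge of sliding down, so static friction is at its maximum μ_s N = 0.49 × 78.920 = 38.671 N and acts up the slope.
Equilibrium along the incline: F + μ_s N = mg sin 43°, so F = 73.594 − 38.671 = 34.923 N.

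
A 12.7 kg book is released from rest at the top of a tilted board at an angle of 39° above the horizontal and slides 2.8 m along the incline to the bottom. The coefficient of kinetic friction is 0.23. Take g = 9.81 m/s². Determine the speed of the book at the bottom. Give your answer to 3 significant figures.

The weight component along the incline is mg sin 39° = 78.405 N and the normal force is N = mg cos 39° = 96.822 N.
Friction up the slope is f = μN = 0.23 × 96.822 = 22.269 N, so the net downslope force is 78.405 − 22.269 = 56.136 N and a = 56.136 / 12.7 = 4.4202 m/s².
Starting from rest over a distance of 2.8 m, v² = 2aL = 2 × 4.4202 × 2.8 = 24.7531, so v = 4.9752 m/s.

4.98 m/s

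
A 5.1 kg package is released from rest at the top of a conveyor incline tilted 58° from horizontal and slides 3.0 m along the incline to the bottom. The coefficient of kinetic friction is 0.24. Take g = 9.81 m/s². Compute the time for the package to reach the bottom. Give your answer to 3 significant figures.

The weight component along the incline is mg sin 58° = 42.429 N and the normal force is N = mg cos 58° = 26.512 N.
Friction up the slope is f = μN = 0.24 × 26.512 = 6.363 N, so the net downslope force is 42.429 − 6.363 = 36.066 N and a = 36.066 / 5.1 = 7.0718 m/s².
Starting from rest, L = ½at², so t = √(2L/a) = √(2 × 3.0 / 7.0718) = 0.9211 s.

0.921 s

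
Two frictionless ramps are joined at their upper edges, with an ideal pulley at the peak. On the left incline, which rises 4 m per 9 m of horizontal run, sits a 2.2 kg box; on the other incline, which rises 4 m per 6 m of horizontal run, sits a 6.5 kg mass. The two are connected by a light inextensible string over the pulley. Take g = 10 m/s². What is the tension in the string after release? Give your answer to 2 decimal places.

Resolve each weight along its own incline: the 2.2 kg mass has component 2.2 × 10 × sin 23.96° = 8.935 N down its slope, and the 6.5 kg mass has 6.5 × 10 × sin 33.69° = 36.056 N down its slope.
The 6.5 kg side's 36.056 N exceeds the other side's 8.935 N, so that mass slides down and the 2.2 kg mass slides up. Taking that direction as positive, Newton's second law for the whole system gives 36.056 − 8.935 = (2.2 + 6.5) a, so a = 27.121 / 8.7 = 3.1174 m/s².
For the 2.2 kg mass (up-slope positive): T − 8.935 = 2.2 × 3.1174, so T = 15.793 N.

15.79 N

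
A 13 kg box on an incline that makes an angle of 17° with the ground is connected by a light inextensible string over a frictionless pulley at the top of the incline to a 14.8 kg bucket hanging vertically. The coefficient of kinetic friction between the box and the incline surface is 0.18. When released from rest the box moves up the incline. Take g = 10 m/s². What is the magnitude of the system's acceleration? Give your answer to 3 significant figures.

3.15 m/s²

For the box on the incline: the weight component along the slope is m₁g sin 17° = 13 × 10 × 0.2924 = 38.012 N and the normal force is N = m₁g cos 17° = 124.320 N.
Kinetic friction opposes the box's motion up the incline: f = μN = 0.18 × 124.320 = 22.378 N acting down the slope.
Newton's second law for the box (up-slope positive): T − 38.012 − 22.378 = 13 a. For the hanging bucket (downward positive): 14.8 × 10 − T = 14.8 a.
Adding the two equations eliminates T: 87.610 = 27.8 a, so a = 3.1514 m/s².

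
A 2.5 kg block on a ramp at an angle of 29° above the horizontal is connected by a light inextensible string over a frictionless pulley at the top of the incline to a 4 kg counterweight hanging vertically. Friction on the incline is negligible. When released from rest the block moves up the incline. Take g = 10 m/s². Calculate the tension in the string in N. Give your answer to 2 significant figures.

23 N

For the block on the incline: the weight component along the slope is m₁g sin 29° = 2.5 × 10 × 0.4848 = 12.120 N and the normal force is N = m₁g cos 29° = 21.865 N.
Newton's second law for the block (up-slope positive): T − 12.120 = 2.5 a. For the hanging counterweight (downward positive): 4 × 10 − T = 4 a.
Adding the two equations eliminates T: 27.880 = 6.5 a, so a = 4.2892 m/s².
Then from the hanging counterweight's equation, T = 4 × (10 − 4.2892) = 22.843 N.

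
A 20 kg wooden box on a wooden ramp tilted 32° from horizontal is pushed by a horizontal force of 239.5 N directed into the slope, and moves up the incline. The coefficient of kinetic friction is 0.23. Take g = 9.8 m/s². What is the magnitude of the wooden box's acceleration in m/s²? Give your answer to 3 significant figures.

The horizontal push has components F cos 32° = 239.5 × 0.8480 = 203.096 N up the incline and F sin 32° = 239.5 × 0.5299 = 126.911 N pressing into the surface.
The normal force is therefore N = mg cos 32° + F sin 32° = 166.208 + 126.911 = 293.119 N, and kinetic friction down the slope is μN = 0.23 × 293.119 = 67.417 N.
Along the incline: F cos 32° − mg sin 32° − μN = ma, so 203.096 − 103.860 − 67.417 = 20 a, giving a = 1.5910 m/s².

1.59 m/s²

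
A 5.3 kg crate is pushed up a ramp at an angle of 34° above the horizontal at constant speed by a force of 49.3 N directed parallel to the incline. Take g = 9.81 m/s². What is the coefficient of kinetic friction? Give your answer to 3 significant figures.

At constant speed ΣF = 0 along the incline. The applied 49.3 N acts up the slope; the weight component mg sin 34° = 29.074 N and kinetic friction μN both act down the slope.
So 49.3 = 29.074 + μ × 43.104, giving μ = (49.3 − 29.074) / 43.104 = 0.4692.

0.469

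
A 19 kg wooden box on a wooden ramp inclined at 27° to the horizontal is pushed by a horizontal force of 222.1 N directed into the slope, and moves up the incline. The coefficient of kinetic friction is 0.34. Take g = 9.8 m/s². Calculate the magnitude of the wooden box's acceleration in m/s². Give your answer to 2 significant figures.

1.2 m/s²

The horizontal push has components F cos 27° = 222.1 × 0.8910 = 197.891 N up the incline and F sin 27° = 222.1 × 0.4540 = 100.833 N pressing into the surface.
The normal force is therefore N = mg cos 27° + F sin 27° = 165.904 + 100.833 = 266.737 N, and kinetic friction down the slope is μN = 0.34 × 266.737 = 90.691 N.
Along the incline: F cos 27° − mg sin 27° − μN = ma, so 197.891 − 84.535 − 90.691 = 19 a, giving a = 1.1929 m/s².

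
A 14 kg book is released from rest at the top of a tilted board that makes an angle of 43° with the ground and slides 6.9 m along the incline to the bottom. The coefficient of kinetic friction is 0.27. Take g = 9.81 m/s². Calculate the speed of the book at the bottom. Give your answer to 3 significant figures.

The weight component along the incline is mg sin 43° = 93.666 N and the normal force is N = mg cos 43° = 100.444 N.
Friction up the slope is f = μN = 0.27 × 100.444 = 27.120 N, so the net downslope force is 93.666 − 27.120 = 66.546 N and a = 66.546 / 14 = 4.7533 m/s².
Starting from rest over a distance of 6.9 m, v² = 2aL = 2 × 4.7533 × 6.9 = 65.5955, so v = 8.0991 m/s.

8.10 m/s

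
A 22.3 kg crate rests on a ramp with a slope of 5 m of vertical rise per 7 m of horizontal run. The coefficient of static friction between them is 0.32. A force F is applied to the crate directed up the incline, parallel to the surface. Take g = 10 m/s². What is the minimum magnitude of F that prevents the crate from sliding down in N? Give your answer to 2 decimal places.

71.55 N

The normal force is N = mg cos 35.54° = 181.463 N. With F at its minimum the crate is on the verge of sliding down, so static friction is at its maximum μ_s N = 0.32 × 181.463 = 58.068 N and acts up the slope.
Equilibrium along the incline: F + μ_s N = mg sin 35.54°, so F = 129.616 − 58.068 = 71.548 N.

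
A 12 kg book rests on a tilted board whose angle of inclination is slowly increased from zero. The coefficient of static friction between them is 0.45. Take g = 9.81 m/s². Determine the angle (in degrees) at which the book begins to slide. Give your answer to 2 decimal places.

At the threshold of sliding, static friction is at its maximum μ_s N and exactly balances the weight component along the incline: mg sin θ = μ_s mg cos θ.
Hence tan θ = μ_s = 0.45, so θ = arctan(0.45) = 24.2277°.

24.23°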